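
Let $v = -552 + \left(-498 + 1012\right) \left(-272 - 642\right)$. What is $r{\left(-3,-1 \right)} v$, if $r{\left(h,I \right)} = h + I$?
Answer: $1881392$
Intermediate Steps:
$r{\left(h,I \right)} = I + h$
$v = -470348$ ($v = -552 + 514 \left(-914\right) = -552 - 469796 = -470348$)
$r{\left(-3,-1 \right)} v = \left(-1 - 3\right) \left(-470348\right) = \left(-4\right) \left(-470348\right) = 1881392$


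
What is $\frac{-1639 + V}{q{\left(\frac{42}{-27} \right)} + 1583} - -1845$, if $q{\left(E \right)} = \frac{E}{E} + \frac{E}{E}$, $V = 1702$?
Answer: $\frac{2924388}{1585} \approx 1845.0$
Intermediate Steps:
$q{\left(E \right)} = 2$ ($q{\left(E \right)} = 1 + 1 = 2$)
$\frac{-1639 + V}{q{\left(\frac{42}{-27} \right)} + 1583} - -1845 = \frac{-1639 + 1702}{2 + 1583} - -1845 = \frac{63}{1585} + 1845 = \frac{2924388}{1585}$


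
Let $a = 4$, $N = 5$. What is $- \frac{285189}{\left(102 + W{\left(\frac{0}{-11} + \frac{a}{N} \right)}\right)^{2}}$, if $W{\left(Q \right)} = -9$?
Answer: $- \frac{95063}{2883} \approx -32.974$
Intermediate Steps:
$- \frac{285189}{\left(102 + W{\left(\frac{0}{-11} + \frac{a}{N} \right)}\right)^{2}} = - \frac{285189}{\left(102 - 9\right)^{2}} = - \frac{285189}{93^{2}} = - \frac{285189}{8649} = \left(-285189\right) \frac{1}{8649} = - \frac{95063}{2883}$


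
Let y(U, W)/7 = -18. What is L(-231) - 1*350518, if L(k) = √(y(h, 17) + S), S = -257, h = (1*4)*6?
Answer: -350518 + I*√383 ≈ -3.5052e+5 + 19.57*I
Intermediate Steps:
h = 24 (h = 4*6 = 24)
y(U, W) = -126 (y(U, W) = 7*(-18) = -126)
L(k) = I*√383 (L(k) = √(-126 - 257) = √(-383) = I*√383)
L(-231) - 1*350518 = I*√383 - 1*350518 = I*√383 - 350518 = -350518 + I*√383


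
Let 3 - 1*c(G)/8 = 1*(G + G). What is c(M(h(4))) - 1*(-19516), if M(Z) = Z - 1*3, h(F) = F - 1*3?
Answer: 19572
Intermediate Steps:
h(F) = -3 + F (h(F) = F - 3 = -3 + F)
M(Z) = -3 + Z (M(Z) = Z - 3 = -3 + Z)
c(G) = 24 - 16*G (c(G) = 24 - 8*(G + G) = 24 - 8*2*G = 24 - 16*G)
c(M(h(4))) - 1*(-19516) = (24 - 16*(-3 + (-3 + 4))) - 1*(-19516) = (24 - 16*(-3 + 1)) + 19516 = (24 - 16*(-2)) + 19516 = (24 + 32) + 19516 = 56 + 19516 = 19572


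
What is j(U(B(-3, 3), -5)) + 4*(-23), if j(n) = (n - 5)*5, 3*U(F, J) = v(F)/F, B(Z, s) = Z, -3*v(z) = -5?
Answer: -3184/27 ≈ -117.93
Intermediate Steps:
v(z) = 5/3 (v(z) = -1/3*(-5) = 5/3)
U(F, J) = 5/(9*F) (U(F, J) = (5/(3*F))/3 = 5/(9*F))
j(n) = -25 + 5*n (j(n) = (-5 + n)*5 = -25 + 5*n)
j(U(B(-3, 3), -5)) + 4*(-23) = (-25 + 5*((5/9)/(-3))) + 4*(-23) = (-25 + 5*((5/9)*(-1/3))) - 92 = (-25 + 5*(-5/27)) - 92 = (-25 - 25/27) - 92 = -700/27 - 92 = -3184/27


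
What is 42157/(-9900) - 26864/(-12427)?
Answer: -257931439/123027300 ≈ -2.0965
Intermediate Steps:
42157/(-9900) - 26864/(-12427) = 42157*(-1/9900) - 26864*(-1/12427) = -42157/9900 + 26864/12427 = -257931439/123027300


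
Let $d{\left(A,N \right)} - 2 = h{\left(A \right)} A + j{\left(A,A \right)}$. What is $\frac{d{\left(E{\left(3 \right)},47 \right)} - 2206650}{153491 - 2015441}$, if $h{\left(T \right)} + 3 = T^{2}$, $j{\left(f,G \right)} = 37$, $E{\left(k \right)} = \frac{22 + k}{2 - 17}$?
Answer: $\frac{59578487}{50272650} \approx 1.1851$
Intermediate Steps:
$E{\left(k \right)} = - \frac{22}{15} - \frac{k}{15}$ ($E{\left(k \right)} = \frac{22 + k}{-15} = \left(22 + k\right) \left(- \frac{1}{15}\right) = - \frac{22}{15} - \frac{k}{15}$)
$h{\left(T \right)} = -3 + T^{2}$
$d{\left(A,N \right)} = 39 + A \left(-3 + A^{2}\right)$ ($d{\left(A,N \right)} = 2 + \left(\left(-3 + A^{2}\right) A + 37\right) = 2 + \left(A \left(-3 + A^{2}\right) + 37\right) = 2 + \left(37 + A \left(-3 + A^{2}\right)\right) = 39 + A \left(-3 + A^{2}\right)$)
$\frac{d{\left(E{\left(3 \right)},47 \right)} - 2206650}{153491 - 2015441} = \frac{\left(39 + \left(- \frac{22}{15} - \frac{1}{5}\right) \left(-3 + \left(- \frac{22}{15} - \frac{1}{5}\right)^{2}\right)\right) - 2206650}{153491 - 2015441} = \frac{\left(39 + \left(- \frac{22}{15} - \frac{1}{5}\right) \left(-3 + \left(- \frac{22}{15} - \frac{1}{5}\right)^{2}\right)\right) - 2206650}{-1861950} = \left(\left(39 - \frac{5 \left(-3 + \left(- \frac{5}{3}\right)^{2}\right)}{3}\right) - 2206650\right) \left(- \frac{1}{1861950}\right) = \left(\left(39 - \frac{5 \left(-3 + \frac{25}{9}\right)}{3}\right) - 2206650\right) \left(- \frac{1}{1861950}\right) = \left(\left(39 - - \frac{10}{27}\right) - 2206650\right) \left(- \frac{1}{1861950}\right) = \left(\left(39 + \frac{10}{27}\right) - 2206650\right) \left(- \frac{1}{1861950}\right) = \left(\frac{1063}{27} - 2206650\right) \left(- \frac{1}{1861950}\right) = \left(- \frac{59578487}{27}\right) \left(- \frac{1}{1861950}\right) = \frac{59578487}{50272650}$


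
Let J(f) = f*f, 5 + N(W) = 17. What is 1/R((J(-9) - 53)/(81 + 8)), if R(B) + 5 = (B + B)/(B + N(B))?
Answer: -137/678 ≈ -0.20206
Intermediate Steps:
N(W) = 12 (N(W) = -5 + 17 = 12)
J(f) = f²
R(B) = -5 + 2*B/(12 + B) (R(B) = -5 + (B + B)/(B + 12) = -5 + (2*B)/(12 + B) = -5 + 2*B/(12 + B))
1/R((J(-9) - 53)/(81 + 8)) = 1/(3*(-20 - ((-9)² - 53)/(81 + 8))/(12 + ((-9)² - 53)/(81 + 8))) = 1/(3*(-20 - (81 - 53)/89)/(12 + (81 - 53)/89)) = 1/(3*(-20 - 28/89)/(12 + 28*(1/89))) = 1/(3*(-20 - 1*28/89)/(12 + 28/89)) = 1/(3*(-20 - 28/89)/(1096/89)) = 1/(3*(89/1096)*(-1808/89)) = 1/(-678/137) = -137/678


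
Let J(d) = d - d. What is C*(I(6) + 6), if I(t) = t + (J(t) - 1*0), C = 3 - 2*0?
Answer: 36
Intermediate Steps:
J(d) = 0
C = 3 (C = 3 + 0 = 3)
I(t) = t (I(t) = t + (0 - 1*0) = t + (0 + 0) = t + 0 = t)
C*(I(6) + 6) = 3*(6 + 6) = 3*12 = 36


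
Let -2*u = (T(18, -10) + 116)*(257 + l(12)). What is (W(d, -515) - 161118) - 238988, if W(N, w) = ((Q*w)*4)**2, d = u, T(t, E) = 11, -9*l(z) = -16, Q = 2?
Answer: 16574294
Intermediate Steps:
l(z) = 16/9 (l(z) = -1/9*(-16) = 16/9)
u = -295783/18 (u = -(11 + 116)*(257 + 16/9)/2 = -127*2329/(2*9) = -1/2*295783/9 = -295783/18 ≈ -16432.)
d = -295783/18 ≈ -16432.
W(N, w) = 64*w**2 (W(N, w) = ((2*w)*4)**2 = (8*w)**2 = 64*w**2)
(W(d, -515) - 161118) - 238988 = (64*(-515)**2 - 161118) - 238988 = (64*265225 - 161118) - 238988 = (16974400 - 161118) - 238988 = 16813282 - 238988 = 16574294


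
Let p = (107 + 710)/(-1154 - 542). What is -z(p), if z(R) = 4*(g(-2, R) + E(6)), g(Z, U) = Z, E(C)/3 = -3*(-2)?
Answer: -64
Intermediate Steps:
E(C) = 18 (E(C) = 3*(-3*(-2)) = 3*6 = 18)
p = -817/1696 (p = 817/(-1696) = 817*(-1/1696) = -817/1696 ≈ -0.48172)
z(R) = 64 (z(R) = 4*(-2 + 18) = 4*16 = 64)
-z(p) = -1*64 = -64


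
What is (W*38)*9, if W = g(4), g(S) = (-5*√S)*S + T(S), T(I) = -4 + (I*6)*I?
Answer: 17784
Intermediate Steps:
T(I) = -4 + 6*I² (T(I) = -4 + (6*I)*I = -4 + 6*I²)
g(S) = -4 - 5*S^(3/2) + 6*S² (g(S) = (-5*√S)*S + (-4 + 6*S²) = -5*S^(3/2) + (-4 + 6*S²) = -4 - 5*S^(3/2) + 6*S²)
W = 52 (W = -4 - 5*4^(3/2) + 6*4² = -4 - 5*8 + 6*16 = -4 - 40 + 96 = 52)
(W*38)*9 = (52*38)*9 = 1976*9 = 17784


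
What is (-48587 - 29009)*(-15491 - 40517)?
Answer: 4345996768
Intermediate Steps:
(-48587 - 29009)*(-15491 - 40517) = -77596*(-56008) = 4345996768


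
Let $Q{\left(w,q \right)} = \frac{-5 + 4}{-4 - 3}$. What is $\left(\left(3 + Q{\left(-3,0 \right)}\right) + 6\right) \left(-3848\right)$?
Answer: $- \frac{246272}{7} \approx -35182.0$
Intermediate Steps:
$Q{\left(w,q \right)} = \frac{1}{7}$ ($Q{\left(w,q \right)} = - \frac{1}{-7} = \left(-1\right) \left(- \frac{1}{7}\right) = \frac{1}{7}$)
$\left(\left(3 + Q{\left(-3,0 \right)}\right) + 6\right) \left(-3848\right) = \left(\left(3 + \frac{1}{7}\right) + 6\right) \left(-3848\right) = \left(\frac{22}{7} + 6\right) \left(-3848\right) = \frac{64}{7} \left(-3848\right) = - \frac{246272}{7}$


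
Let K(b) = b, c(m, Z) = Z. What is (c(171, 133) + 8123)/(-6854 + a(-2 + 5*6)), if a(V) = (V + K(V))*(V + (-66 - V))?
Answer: -4128/5275 ≈ -0.78256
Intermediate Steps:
a(V) = -132*V (a(V) = (V + V)*(V + (-66 - V)) = (2*V)*(-66) = -132*V)
(c(171, 133) + 8123)/(-6854 + a(-2 + 5*6)) = (133 + 8123)/(-6854 - 132*(-2 + 5*6)) = 8256/(-6854 - 132*(-2 + 30)) = 8256/(-6854 - 132*28) = 8256/(-6854 - 3696) = 8256/(-10550) = 8256*(-1/10550) = -4128/5275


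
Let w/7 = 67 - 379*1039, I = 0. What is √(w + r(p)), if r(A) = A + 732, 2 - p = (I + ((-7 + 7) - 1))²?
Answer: I*√2755265 ≈ 1659.9*I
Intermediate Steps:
w = -2755998 (w = 7*(67 - 379*1039) = 7*(67 - 393781) = 7*(-393714) = -2755998)
p = 1 (p = 2 - (0 + ((-7 + 7) - 1))² = 2 - (0 + (0 - 1))² = 2 - (0 - 1)² = 2 - 1*(-1)² = 2 - 1*1 = 2 - 1 = 1)
r(A) = 732 + A
√(w + r(p)) = √(-2755998 + (732 + 1)) = √(-2755998 + 733) = √(-2755265) = I*√2755265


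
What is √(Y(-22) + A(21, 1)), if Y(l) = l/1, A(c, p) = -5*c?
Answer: I*√127 ≈ 11.269*I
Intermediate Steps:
Y(l) = l (Y(l) = l*1 = l)
√(Y(-22) + A(21, 1)) = √(-22 - 5*21) = √(-22 - 105) = √(-127) = I*√127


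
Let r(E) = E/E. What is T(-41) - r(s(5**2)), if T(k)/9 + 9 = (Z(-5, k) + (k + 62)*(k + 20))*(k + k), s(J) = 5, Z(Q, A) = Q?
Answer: 329066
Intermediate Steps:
T(k) = -81 + 18*k*(-5 + (20 + k)*(62 + k)) (T(k) = -81 + 9*((-5 + (k + 62)*(k + 20))*(k + k)) = -81 + 9*((-5 + (62 + k)*(20 + k))*(2*k)) = -81 + 9*((-5 + (20 + k)*(62 + k))*(2*k)) = -81 + 9*(2*k*(-5 + (20 + k)*(62 + k))) = -81 + 18*k*(-5 + (20 + k)*(62 + k)))
r(E) = 1
T(-41) - r(s(5**2)) = (-81 + 18*(-41)**3 + 1476*(-41)**2 + 22230*(-41)) - 1*1 = (-81 + 18*(-68921) + 1476*1681 - 911430) - 1 = (-81 - 1240578 + 2481156 - 911430) - 1 = 329067 - 1 = 329066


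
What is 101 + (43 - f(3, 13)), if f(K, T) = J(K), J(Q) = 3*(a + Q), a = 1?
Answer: 132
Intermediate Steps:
J(Q) = 3 + 3*Q (J(Q) = 3*(1 + Q) = 3 + 3*Q)
f(K, T) = 3 + 3*K
101 + (43 - f(3, 13)) = 101 + (43 - (3 + 3*3)) = 101 + (43 - (3 + 9)) = 101 + (43 - 1*12) = 101 + (43 - 12) = 101 + 31 = 132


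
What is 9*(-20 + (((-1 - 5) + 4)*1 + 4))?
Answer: -162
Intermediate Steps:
9*(-20 + (((-1 - 5) + 4)*1 + 4)) = 9*(-20 + ((-6 + 4)*1 + 4)) = 9*(-20 + (-2*1 + 4)) = 9*(-20 + (-2 + 4)) = 9*(-20 + 2) = 9*(-18) = -162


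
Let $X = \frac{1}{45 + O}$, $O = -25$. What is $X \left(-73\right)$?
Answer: $- \frac{73}{20} \approx -3.65$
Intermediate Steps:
$X = \frac{1}{20}$ ($X = \frac{1}{45 - 25} = \frac{1}{20} \approx 0.05$)
$X \left(-73\right) = \frac{1}{20} \left(-73\right) = - \frac{73}{20}$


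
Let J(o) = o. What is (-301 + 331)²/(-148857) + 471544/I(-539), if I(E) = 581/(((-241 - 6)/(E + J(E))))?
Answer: 2889502456696/15538636421 ≈ 185.96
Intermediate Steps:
I(E) = -1162*E/247 (I(E) = 581/(((-241 - 6)/(E + E))) = 581/((-247*1/(2*E))) = 581/((-247/(2*E))) = 581*(-2*E/247) = -1162*E/247)
(-301 + 331)²/(-148857) + 471544/I(-539) = (-301 + 331)²/(-148857) + 471544/((-1162/247*(-539))) = 30²*(-1/148857) + 471544/(626318/247) = 900*(-1/148857) + 471544*(247/626318) = -300/49619 + 58235684/313159 = 2889502456696/15538636421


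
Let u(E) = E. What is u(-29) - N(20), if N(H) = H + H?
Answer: -69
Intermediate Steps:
N(H) = 2*H
u(-29) - N(20) = -29 - 2*20 = -29 - 1*40 = -29 - 40 = -69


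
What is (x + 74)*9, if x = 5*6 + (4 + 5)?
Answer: 1017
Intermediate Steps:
x = 39 (x = 30 + 9 = 39)
(x + 74)*9 = (39 + 74)*9 = 113*9 = 1017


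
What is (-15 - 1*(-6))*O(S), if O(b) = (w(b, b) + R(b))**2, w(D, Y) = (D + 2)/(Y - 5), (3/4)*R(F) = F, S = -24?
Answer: -7387524/841 ≈ -8784.2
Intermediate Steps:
R(F) = 4*F/3
w(D, Y) = (2 + D)/(-5 + Y)
O(b) = (4*b/3 + (2 + b)/(-5 + b))**2 (O(b) = ((2 + b)/(-5 + b) + 4*b/3)**2 = (4*b/3 + (2 + b)/(-5 + b))**2)
(-15 - 1*(-6))*O(S) = (-15 - 1*(-6))*((6 - 17*(-24) + 4*(-24)**2)**2/(9*(-5 - 24)**2)) = (-15 + 6)*((1/9)*(6 + 408 + 4*576)**2/(-29)**2) = -(6 + 408 + 2304)**2/841 = -2718**2/841 = -7387524/841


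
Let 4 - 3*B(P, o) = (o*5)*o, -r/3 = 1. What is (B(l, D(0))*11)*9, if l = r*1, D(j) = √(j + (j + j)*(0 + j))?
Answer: 132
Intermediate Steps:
r = -3 (r = -3*1 = -3)
D(j) = √(j + 2*j²) (D(j) = √(j + (2*j)*j) = √(j + 2*j²))
l = -3 (l = -3*1 = -3)
B(P, o) = 4/3 - 5*o²/3 (B(P, o) = 4/3 - o*5*o/3 = 4/3 - 5*o*o/3 = 4/3 - 5*o²/3)
(B(l, D(0))*11)*9 = ((4/3 - 5*0*(1 + 2*0)/3)*11)*9 = ((4/3 - 5*0*(1 + 0)/3)*11)*9 = ((4/3 - 5*0*1/3)*11)*9 = ((4/3 - 5*(√0)²/3)*11)*9 = ((4/3 - 5/3*0²)*11)*9 = ((4/3 - 5/3*0)*11)*9 = ((4/3 + 0)*11)*9 = ((4/3)*11)*9 = (44/3)*9 = 132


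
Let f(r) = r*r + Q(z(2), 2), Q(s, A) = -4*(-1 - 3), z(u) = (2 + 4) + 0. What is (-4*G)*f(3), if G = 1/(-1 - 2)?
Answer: 100/3 ≈ 33.333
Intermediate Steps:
z(u) = 6 (z(u) = 6 + 0 = 6)
Q(s, A) = 16 (Q(s, A) = -4*(-4) = 16)
f(r) = 16 + r² (f(r) = r*r + 16 = r² + 16 = 16 + r²)
G = -⅓ (G = 1/(-3) = -⅓ ≈ -0.33333)
(-4*G)*f(3) = (-4*(-⅓))*(16 + 3²) = 4*(16 + 9)/3 = (4/3)*25 = 100/3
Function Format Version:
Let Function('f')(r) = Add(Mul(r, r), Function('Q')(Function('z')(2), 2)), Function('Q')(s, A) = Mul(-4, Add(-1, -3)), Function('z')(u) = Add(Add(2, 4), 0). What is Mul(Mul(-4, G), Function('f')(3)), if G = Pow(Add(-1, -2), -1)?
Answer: Rational(100, 3) ≈ 33.333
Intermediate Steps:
Function('z')(u) = 6 (Function('z')(u) = Add(6, 0) = 6)
Function('Q')(s, A) = 16 (Function('Q')(s, A) = Mul(-4, -4) = 16)
Function('f')(r) = Add(16, Pow(r, 2)) (Function('f')(r) = Add(Mul(r, r), 16) = Add(Pow(r, 2), 16) = Add(16, Pow(r, 2)))
G = Rational(-1, 3) (G = Pow(-3, -1) = Rational(-1, 3) ≈ -0.33333)
Mul(Mul(-4, G), Function('f')(3)) = Mul(Mul(-4, Rational(-1, 3)), Add(16, Pow(3, 2))) = Mul(Rational(4, 3), Add(16, 9)) = Mul(Rational(4, 3), 25) = Rational(100, 3)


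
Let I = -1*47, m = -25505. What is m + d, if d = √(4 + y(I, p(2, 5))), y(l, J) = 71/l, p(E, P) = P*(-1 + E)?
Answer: -25505 + 3*√611/47 ≈ -25503.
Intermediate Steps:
I = -47
d = 3*√611/47 (d = √(4 + 71/(-47)) = √(4 + 71*(-1/47)) = √(4 - 71/47) = √(117/47) = 3*√611/47 ≈ 1.5778)
m + d = -25505 + 3*√611/47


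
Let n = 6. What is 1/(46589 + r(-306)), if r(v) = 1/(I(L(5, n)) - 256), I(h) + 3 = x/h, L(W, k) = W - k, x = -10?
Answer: 249/11600660 ≈ 2.1464e-5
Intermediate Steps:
I(h) = -3 - 10/h
r(v) = -1/249 (r(v) = 1/((-3 - 10/(5 - 1*6)) - 256) = 1/((-3 - 10/(5 - 6)) - 256) = 1/((-3 - 10/(-1)) - 256) = 1/((-3 - 10*(-1)) - 256) = 1/((-3 + 10) - 256) = 1/(7 - 256) = 1/(-249) = -1/249)
1/(46589 + r(-306)) = 1/(46589 - 1/249) = 1/(11600660/249) = 249/11600660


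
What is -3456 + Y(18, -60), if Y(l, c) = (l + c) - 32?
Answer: -3530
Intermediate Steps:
Y(l, c) = -32 + c + l (Y(l, c) = (c + l) - 32 = -32 + c + l)
-3456 + Y(18, -60) = -3456 + (-32 - 60 + 18) = -3456 - 74 = -3530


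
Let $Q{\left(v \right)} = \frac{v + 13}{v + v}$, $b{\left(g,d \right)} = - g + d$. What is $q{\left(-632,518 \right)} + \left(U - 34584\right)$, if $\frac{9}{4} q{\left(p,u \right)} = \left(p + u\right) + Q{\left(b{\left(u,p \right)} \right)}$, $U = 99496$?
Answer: $\frac{37295393}{575} \approx 64862.0$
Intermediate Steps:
$b{\left(g,d \right)} = d - g$
$Q{\left(v \right)} = \frac{13 + v}{2 v}$
$q{\left(p,u \right)} = \frac{4 p}{9} + \frac{4 u}{9} + \frac{2 \left(13 + p - u\right)}{9 \left(p - u\right)}$ ($q{\left(p,u \right)} = \frac{4 \left(\left(p + u\right) + \frac{13 + \left(p - u\right)}{2 \left(p - u\right)}\right)}{9} = \frac{4 \left(\left(p + u\right) + \frac{13 + p - u}{2 \left(p - u\right)}\right)}{9} = \frac{4 \left(p + u + \frac{13 + p - u}{2 \left(p - u\right)}\right)}{9} = \frac{4 p}{9} + \frac{4 u}{9} + \frac{2 \left(13 + p - u\right)}{9 \left(p - u\right)}$)
$q{\left(-632,518 \right)} + \left(U - 34584\right) = \frac{2 \left(13 - 632 - 518 + 2 \left(-632 + 518\right) \left(-632 - 518\right)\right)}{9 \left(-632 - 518\right)} + \left(99496 - 34584\right) = \frac{2 \left(13 - 632 - 518 + 2 \left(-114\right) \left(-632 - 518\right)\right)}{9 \left(-632 - 518\right)} + \left(99496 - 34584\right) = \frac{2 \left(13 - 632 - 518 + 2 \left(-114\right) \left(-1150\right)\right)}{9 \left(-1150\right)} + 64912 = \frac{2}{9} \left(- \frac{1}{1150}\right) \left(13 - 632 - 518 + 262200\right) + 64912 = \frac{2}{9} \left(- \frac{1}{1150}\right) 261063 + 64912 = - \frac{29007}{575} + 64912 = \frac{37295393}{575}$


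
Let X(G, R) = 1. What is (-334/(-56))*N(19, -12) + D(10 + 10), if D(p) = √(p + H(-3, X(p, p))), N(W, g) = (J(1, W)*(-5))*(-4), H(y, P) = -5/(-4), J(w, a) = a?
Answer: 15865/7 + √85/2 ≈ 2271.0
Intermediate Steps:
H(y, P) = 5/4 (H(y, P) = -5*(-¼) = 5/4)
N(W, g) = 20*W (N(W, g) = (W*(-5))*(-4) = -5*W*(-4) = 20*W)
D(p) = √(5/4 + p) (D(p) = √(p + 5/4) = √(5/4 + p))
(-334/(-56))*N(19, -12) + D(10 + 10) = (-334/(-56))*(20*19) + √(5 + 4*(10 + 10))/2 = -334*(-1/56)*380 + √(5 + 4*20)/2 = (167/28)*380 + √(5 + 80)/2 = 15865/7 + √85/2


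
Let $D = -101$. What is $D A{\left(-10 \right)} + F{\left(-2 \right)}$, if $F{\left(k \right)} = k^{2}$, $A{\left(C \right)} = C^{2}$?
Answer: $-10096$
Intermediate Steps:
$D A{\left(-10 \right)} + F{\left(-2 \right)} = - 101 \left(-10\right)^{2} + \left(-2\right)^{2} = \left(-101\right) 100 + 4 = -10100 + 4 = -10096$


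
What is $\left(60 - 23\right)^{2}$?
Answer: $1369$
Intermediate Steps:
$\left(60 - 23\right)^{2} = 37^{2} = 1369$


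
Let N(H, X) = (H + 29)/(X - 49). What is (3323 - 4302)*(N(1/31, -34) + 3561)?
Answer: -8969160387/2573 ≈ -3.4859e+6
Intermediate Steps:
N(H, X) = (29 + H)/(-49 + X)
(3323 - 4302)*(N(1/31, -34) + 3561) = (3323 - 4302)*((29 + 1/31)/(-49 - 34) + 3561) = -979*((29 + 1/31)/(-83) + 3561) = -979*(-1/83*900/31 + 3561) = -979*(-900/2573 + 3561) = -979*9161553/2573 = -8969160387/2573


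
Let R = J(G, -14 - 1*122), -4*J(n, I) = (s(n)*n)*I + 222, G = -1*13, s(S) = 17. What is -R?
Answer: 15139/2 ≈ 7569.5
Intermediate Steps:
G = -13
J(n, I) = -111/2 - 17*I*n/4 (J(n, I) = -((17*n)*I + 222)/4 = -(17*I*n + 222)/4 = -(222 + 17*I*n)/4 = -111/2 - 17*I*n/4)
R = -15139/2 (R = -111/2 - 17/4*(-14 - 1*122)*(-13) = -111/2 - 17/4*(-14 - 122)*(-13) = -111/2 - 17/4*(-136)*(-13) = -111/2 - 7514 = -15139/2 ≈ -7569.5)
-R = -1*(-15139/2) = 15139/2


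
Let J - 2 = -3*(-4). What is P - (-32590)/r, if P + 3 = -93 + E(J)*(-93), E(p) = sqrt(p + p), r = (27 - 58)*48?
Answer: -87719/744 - 186*sqrt(7) ≈ -610.01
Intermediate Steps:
r = -1488 (r = -31*48 = -1488)
J = 14 (J = 2 - 3*(-4) = 2 + 12 = 14)
E(p) = sqrt(2)*sqrt(p) (E(p) = sqrt(2*p) = sqrt(2)*sqrt(p))
P = -96 - 186*sqrt(7) (P = -3 + (-93 + (sqrt(2)*sqrt(14))*(-93)) = -3 + (-93 + (2*sqrt(7))*(-93)) = -3 + (-93 - 186*sqrt(7)) = -96 - 186*sqrt(7) ≈ -588.11)
P - (-32590)/r = (-96 - 186*sqrt(7)) - (-32590)/(-1488) = (-96 - 186*sqrt(7)) - (-32590)*(-1)/1488 = (-96 - 186*sqrt(7)) - 1*16295/744 = (-96 - 186*sqrt(7)) - 16295/744 = -87719/744 - 186*sqrt(7)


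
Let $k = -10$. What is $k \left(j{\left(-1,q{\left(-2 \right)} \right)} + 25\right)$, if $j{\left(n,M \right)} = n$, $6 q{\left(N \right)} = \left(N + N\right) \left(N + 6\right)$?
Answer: $-240$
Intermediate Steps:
$q{\left(N \right)} = \frac{N \left(6 + N\right)}{3}$ ($q{\left(N \right)} = \frac{\left(N + N\right) \left(N + 6\right)}{6} = \frac{2 N \left(6 + N\right)}{6} = \frac{N \left(6 + N\right)}{3}$)
$k \left(j{\left(-1,q{\left(-2 \right)} \right)} + 25\right) = - 10 \left(-1 + 25\right) = \left(-10\right) 24 = -240$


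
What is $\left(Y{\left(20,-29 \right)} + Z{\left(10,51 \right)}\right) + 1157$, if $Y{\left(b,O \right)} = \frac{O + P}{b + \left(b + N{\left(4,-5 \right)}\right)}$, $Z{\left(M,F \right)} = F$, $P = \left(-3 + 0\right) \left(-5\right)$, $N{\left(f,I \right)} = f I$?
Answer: $\frac{12073}{10} \approx 1207.3$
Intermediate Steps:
$N{\left(f,I \right)} = I f$
$P = 15$ ($P = \left(-3\right) \left(-5\right) = 15$)
$Y{\left(b,O \right)} = \frac{15 + O}{-20 + 2 b}$ ($Y{\left(b,O \right)} = \frac{O + 15}{b + \left(b - 20\right)} = \frac{15 + O}{b + \left(b - 20\right)} = \frac{15 + O}{b + \left(-20 + b\right)} = \frac{15 + O}{-20 + 2 b}$)
$\left(Y{\left(20,-29 \right)} + Z{\left(10,51 \right)}\right) + 1157 = \left(\frac{15 - 29}{2 \left(-10 + 20\right)} + 51\right) + 1157 = \left(\frac{1}{2} \cdot \frac{1}{10} \left(-14\right) + 51\right) + 1157 = \left(- \frac{7}{10} + 51\right) + 1157 = \frac{503}{10} + 1157 = \frac{12073}{10}$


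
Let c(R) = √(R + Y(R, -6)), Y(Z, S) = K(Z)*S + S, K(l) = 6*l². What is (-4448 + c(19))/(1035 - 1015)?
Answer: -1112/5 + I*√12983/20 ≈ -222.4 + 5.6972*I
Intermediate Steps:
Y(Z, S) = S + 6*S*Z² (Y(Z, S) = (6*Z²)*S + S = 6*S*Z² + S = S + 6*S*Z²)
c(R) = √(-6 + R - 36*R²) (c(R) = √(R - 6*(1 + 6*R²)) = √(R + (-6 - 36*R²)) = √(-6 + R - 36*R²))
(-4448 + c(19))/(1035 - 1015) = (-4448 + √(-6 + 19 - 36*19²))/(1035 - 1015) = (-4448 + √(-6 + 19 - 36*361))/20 = (-4448 + √(-6 + 19 - 12996))*(1/20) = (-4448 + √(-12983))*(1/20) = (-4448 + I*√12983)*(1/20) = -1112/5 + I*√12983/20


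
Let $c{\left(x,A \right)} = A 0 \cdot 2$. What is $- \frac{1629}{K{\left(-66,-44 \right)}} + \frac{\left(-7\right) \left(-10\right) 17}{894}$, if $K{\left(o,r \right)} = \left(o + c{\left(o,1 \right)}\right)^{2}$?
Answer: $\frac{207073}{216348} \approx 0.95713$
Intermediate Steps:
$c{\left(x,A \right)} = 0$ ($c{\left(x,A \right)} = 0 \cdot 2 = 0$)
$K{\left(o,r \right)} = o^{2}$ ($K{\left(o,r \right)} = \left(o + 0\right)^{2} = o^{2}$)
$- \frac{1629}{K{\left(-66,-44 \right)}} + \frac{\left(-7\right) \left(-10\right) 17}{894} = - \frac{1629}{\left(-66\right)^{2}} + \frac{\left(-7\right) \left(-10\right) 17}{894} = - \frac{1629}{4356} + 70 \cdot 17 \cdot \frac{1}{894} = \left(-1629\right) \frac{1}{4356} + 1190 \cdot \frac{1}{894} = - \frac{181}{484} + \frac{595}{447} = \frac{207073}{216348}$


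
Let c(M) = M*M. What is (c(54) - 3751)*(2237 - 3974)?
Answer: 1450395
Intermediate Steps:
c(M) = M**2
(c(54) - 3751)*(2237 - 3974) = (54**2 - 3751)*(2237 - 3974) = (2916 - 3751)*(-1737) = -835*(-1737) = 1450395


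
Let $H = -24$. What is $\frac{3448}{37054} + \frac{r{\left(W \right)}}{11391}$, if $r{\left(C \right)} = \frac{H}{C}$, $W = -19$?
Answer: $\frac{124522748}{1336593361} \approx 0.093164$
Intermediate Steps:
$r{\left(C \right)} = - \frac{24}{C}$
$\frac{3448}{37054} + \frac{r{\left(W \right)}}{11391} = \frac{3448}{37054} + \frac{\left(-24\right) \frac{1}{-19}}{11391} = 3448 \cdot \frac{1}{37054} + \left(-24\right) \left(- \frac{1}{19}\right) \frac{1}{11391} = \frac{1724}{18527} + \frac{24}{19} \cdot \frac{1}{11391} = \frac{1724}{18527} + \frac{8}{72143} = \frac{124522748}{1336593361}$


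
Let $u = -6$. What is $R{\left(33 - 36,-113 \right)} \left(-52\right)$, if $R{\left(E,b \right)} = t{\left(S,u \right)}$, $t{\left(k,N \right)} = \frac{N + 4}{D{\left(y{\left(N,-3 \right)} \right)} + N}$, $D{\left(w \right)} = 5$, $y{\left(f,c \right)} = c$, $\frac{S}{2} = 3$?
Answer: $-104$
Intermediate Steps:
$S = 6$ ($S = 2 \cdot 3 = 6$)
$t{\left(k,N \right)} = \frac{4 + N}{5 + N}$ ($t{\left(k,N \right)} = \frac{N + 4}{5 + N} = \frac{4 + N}{5 + N}$)
$R{\left(E,b \right)} = 2$ ($R{\left(E,b \right)} = \frac{4 - 6}{5 - 6} = \frac{1}{-1} \left(-2\right) = \left(-1\right) \left(-2\right) = 2$)
$R{\left(33 - 36,-113 \right)} \left(-52\right) = 2 \left(-52\right) = -104$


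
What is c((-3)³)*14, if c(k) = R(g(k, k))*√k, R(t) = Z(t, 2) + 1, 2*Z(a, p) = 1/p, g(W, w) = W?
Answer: 105*I*√3/2 ≈ 90.933*I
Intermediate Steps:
Z(a, p) = 1/(2*p)
R(t) = 5/4 (R(t) = (½)/2 + 1 = (½)*(½) + 1 = ¼ + 1 = 5/4)
c(k) = 5*√k/4
c((-3)³)*14 = (5*√((-3)³)/4)*14 = (5*√(-27)/4)*14 = (5*(3*I*√3)/4)*14 = (15*I*√3/4)*14 = 105*I*√3/2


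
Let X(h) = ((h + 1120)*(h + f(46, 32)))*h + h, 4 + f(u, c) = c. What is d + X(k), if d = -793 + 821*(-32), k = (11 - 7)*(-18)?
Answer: 3292927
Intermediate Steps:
f(u, c) = -4 + c
k = -72 (k = 4*(-18) = -72)
d = -27065 (d = -793 - 26272 = -27065)
X(h) = h + h*(28 + h)*(1120 + h) (X(h) = ((h + 1120)*(h + (-4 + 32)))*h + h = ((1120 + h)*(h + 28))*h + h = ((1120 + h)*(28 + h))*h + h = ((28 + h)*(1120 + h))*h + h = h*(28 + h)*(1120 + h) + h = h + h*(28 + h)*(1120 + h))
d + X(k) = -27065 - 72*(31361 + (-72)**2 + 1148*(-72)) = -27065 - 72*(31361 + 5184 - 82656) = -27065 - 72*(-46111) = -27065 + 3319992 = 3292927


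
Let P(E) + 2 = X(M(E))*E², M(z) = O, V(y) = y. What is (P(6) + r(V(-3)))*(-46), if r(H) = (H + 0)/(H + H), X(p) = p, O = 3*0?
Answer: 69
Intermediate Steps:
O = 0
M(z) = 0
r(H) = ½ (r(H) = H/((2*H)) = H*(1/(2*H)) = ½)
P(E) = -2 (P(E) = -2 + 0*E² = -2 + 0 = -2)
(P(6) + r(V(-3)))*(-46) = (-2 + ½)*(-46) = -3/2*(-46) = 69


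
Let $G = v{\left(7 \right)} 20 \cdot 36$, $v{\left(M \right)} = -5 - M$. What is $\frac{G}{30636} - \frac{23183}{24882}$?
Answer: $- \frac{25700413}{21174582} \approx -1.2137$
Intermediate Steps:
$G = -8640$ ($G = \left(-5 - 7\right) 20 \cdot 36 = \left(-12\right) 20 \cdot 36 = \left(-240\right) 36 = -8640$)
$\frac{G}{30636} - \frac{23183}{24882} = - \frac{8640}{30636} - \frac{23183}{24882} = \left(-8640\right) \frac{1}{30636} - \frac{23183}{24882} = - \frac{240}{851} - \frac{23183}{24882} = - \frac{25700413}{21174582}$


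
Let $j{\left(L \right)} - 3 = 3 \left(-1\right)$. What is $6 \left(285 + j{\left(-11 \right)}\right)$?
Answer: $1710$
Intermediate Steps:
$j{\left(L \right)} = 0$ ($j{\left(L \right)} = 3 + 3 \left(-1\right) = 3 - 3 = 0$)
$6 \left(285 + j{\left(-11 \right)}\right) = 6 \left(285 + 0\right) = 6 \cdot 285 = 1710$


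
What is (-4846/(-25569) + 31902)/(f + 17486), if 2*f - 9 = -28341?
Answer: 203926771/21222270 ≈ 9.6091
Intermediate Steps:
f = -14166 (f = 9/2 + (½)*(-28341) = 9/2 - 28341/2 = -14166)
(-4846/(-25569) + 31902)/(f + 17486) = (-4846/(-25569) + 31902)/(-14166 + 17486) = (-4846*(-1/25569) + 31902)/3320 = (4846/25569 + 31902)*(1/3320) = (815707084/25569)*(1/3320) = 203926771/21222270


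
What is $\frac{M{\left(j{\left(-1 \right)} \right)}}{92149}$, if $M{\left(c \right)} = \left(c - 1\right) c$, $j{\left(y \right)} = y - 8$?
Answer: $\frac{90}{92149} \approx 0.00097668$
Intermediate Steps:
$j{\left(y \right)} = -8 + y$
$M{\left(c \right)} = c \left(-1 + c\right)$ ($M{\left(c \right)} = \left(-1 + c\right) c = c \left(-1 + c\right)$)
$\frac{M{\left(j{\left(-1 \right)} \right)}}{92149} = \frac{\left(-8 - 1\right) \left(-1 - 9\right)}{92149} = - 9 \left(-1 - 9\right) \frac{1}{92149} = \left(-9\right) \left(-10\right) \frac{1}{92149} = 90 \cdot \frac{1}{92149} = \frac{90}{92149}$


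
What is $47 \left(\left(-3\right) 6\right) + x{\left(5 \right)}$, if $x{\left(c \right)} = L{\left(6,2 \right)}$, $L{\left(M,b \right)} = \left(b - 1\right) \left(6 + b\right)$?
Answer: $-838$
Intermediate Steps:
$L{\left(M,b \right)} = \left(-1 + b\right) \left(6 + b\right)$
$x{\left(c \right)} = 8$ ($x{\left(c \right)} = -6 + 2^{2} + 5 \cdot 2 = -6 + 4 + 10 = 8$)
$47 \left(\left(-3\right) 6\right) + x{\left(5 \right)} = 47 \left(\left(-3\right) 6\right) + 8 = 47 \left(-18\right) + 8 = -846 + 8 = -838$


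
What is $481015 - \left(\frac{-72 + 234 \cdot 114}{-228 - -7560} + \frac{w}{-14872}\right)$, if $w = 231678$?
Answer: $\frac{168115070689}{349492} \approx 4.8103 \cdot 10^{5}$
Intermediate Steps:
$481015 - \left(\frac{-72 + 234 \cdot 114}{-228 - -7560} + \frac{w}{-14872}\right) = 481015 - \left(\frac{-72 + 234 \cdot 114}{-228 - -7560} + \frac{231678}{-14872}\right) = 481015 - \left(\frac{-72 + 26676}{-228 + 7560} + 231678 \left(- \frac{1}{14872}\right)\right) = 481015 - \left(\frac{26604}{7332} - \frac{115839}{7436}\right) = 481015 - \left(26604 \cdot \frac{1}{7332} - \frac{115839}{7436}\right) = 481015 - \left(\frac{2217}{611} - \frac{115839}{7436}\right) = 481015 - - \frac{4176309}{349492} = 481015 + \frac{4176309}{349492} = \frac{168115070689}{349492}$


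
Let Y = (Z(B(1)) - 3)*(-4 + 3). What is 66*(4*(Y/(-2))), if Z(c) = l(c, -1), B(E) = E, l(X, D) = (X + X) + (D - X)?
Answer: -396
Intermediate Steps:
l(X, D) = D + X (l(X, D) = 2*X + (D - X) = D + X)
Z(c) = -1 + c
Y = 3 (Y = ((-1 + 1) - 3)*(-4 + 3) = (0 - 3)*(-1) = -3*(-1) = 3)
66*(4*(Y/(-2))) = 66*(4*(3/(-2))) = 66*(4*(3*(-1/2))) = 66*(4*(-3/2)) = 66*(-6) = -396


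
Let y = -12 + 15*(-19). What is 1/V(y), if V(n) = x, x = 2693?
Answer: 1/2693 ≈ 0.00037133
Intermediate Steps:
y = -297 (y = -12 - 285 = -297)
V(n) = 2693
1/V(y) = 1/2693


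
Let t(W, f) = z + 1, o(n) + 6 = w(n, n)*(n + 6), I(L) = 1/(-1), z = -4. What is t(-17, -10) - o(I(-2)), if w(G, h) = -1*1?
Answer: 8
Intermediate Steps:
I(L) = -1 (I(L) = 1*(-1) = -1)
w(G, h) = -1
o(n) = -12 - n (o(n) = -6 - (n + 6) = -6 - (6 + n) = -6 + (-6 - n) = -12 - n)
t(W, f) = -3 (t(W, f) = -4 + 1 = -3)
t(-17, -10) - o(I(-2)) = -3 - (-12 - 1*(-1)) = -3 - (-12 + 1) = -3 - 1*(-11) = -3 + 11 = 8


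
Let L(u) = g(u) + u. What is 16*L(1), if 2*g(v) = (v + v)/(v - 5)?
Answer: 12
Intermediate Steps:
g(v) = v/(-5 + v) (g(v) = ((v + v)/(v - 5))/2 = ((2*v)/(-5 + v))/2 = (2*v/(-5 + v))/2 = v/(-5 + v))
L(u) = u + u/(-5 + u) (L(u) = u/(-5 + u) + u = u + u/(-5 + u))
16*L(1) = 16*(1*(-4 + 1)/(-5 + 1)) = 16*(1*(-3)/(-4)) = 16*(1*(-¼)*(-3)) = 16*(¾) = 12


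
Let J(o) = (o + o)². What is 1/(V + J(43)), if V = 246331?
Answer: 1/253727 ≈ 3.9412e-6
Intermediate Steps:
J(o) = 4*o² (J(o) = (2*o)² = 4*o²)
1/(V + J(43)) = 1/(246331 + 4*43²) = 1/(246331 + 4*1849) = 1/(246331 + 7396) = 1/253727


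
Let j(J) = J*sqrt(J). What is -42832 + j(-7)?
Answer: -42832 - 7*I*sqrt(7) ≈ -42832.0 - 18.52*I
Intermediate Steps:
j(J) = J**(3/2)
-42832 + j(-7) = -42832 + (-7)**(3/2) = -42832 - 7*I*sqrt(7)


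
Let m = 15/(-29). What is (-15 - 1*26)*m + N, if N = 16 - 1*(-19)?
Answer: 1630/29 ≈ 56.207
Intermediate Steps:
m = -15/29 (m = 15*(-1/29) = -15/29 ≈ -0.51724)
N = 35 (N = 16 + 19 = 35)
(-15 - 1*26)*m + N = (-15 - 1*26)*(-15/29) + 35 = (-15 - 26)*(-15/29) + 35 = -41*(-15/29) + 35 = 615/29 + 35 = 1630/29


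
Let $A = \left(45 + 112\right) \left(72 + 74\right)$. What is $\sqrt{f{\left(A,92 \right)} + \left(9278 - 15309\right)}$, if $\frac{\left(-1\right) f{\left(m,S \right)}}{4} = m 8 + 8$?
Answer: $i \sqrt{739567} \approx 859.98 i$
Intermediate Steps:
$A = 22922$ ($A = 157 \cdot 146 = 22922$)
$f{\left(m,S \right)} = -32 - 32 m$ ($f{\left(m,S \right)} = - 4 \left(m 8 + 8\right) = - 4 \left(8 m + 8\right) = - 4 \left(8 + 8 m\right) = -32 - 32 m$)
$\sqrt{f{\left(A,92 \right)} + \left(9278 - 15309\right)} = \sqrt{\left(-32 - 733504\right) + \left(9278 - 15309\right)} = \sqrt{\left(-32 - 733504\right) - 6031} = \sqrt{-733536 - 6031} = \sqrt{-739567} = i \sqrt{739567}$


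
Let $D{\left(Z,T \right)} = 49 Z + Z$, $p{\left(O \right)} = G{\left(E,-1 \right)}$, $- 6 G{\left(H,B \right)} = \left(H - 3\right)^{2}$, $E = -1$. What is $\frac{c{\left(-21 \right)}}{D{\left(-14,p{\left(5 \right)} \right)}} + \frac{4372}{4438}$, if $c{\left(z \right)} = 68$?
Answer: $\frac{49261}{55475} \approx 0.88799$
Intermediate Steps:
$G{\left(H,B \right)} = - \frac{\left(-3 + H\right)^{2}}{6}$ ($G{\left(H,B \right)} = - \frac{\left(H - 3\right)^{2}}{6} = - \frac{\left(-3 + H\right)^{2}}{6}$)
$p{\left(O \right)} = - \frac{8}{3}$ ($p{\left(O \right)} = - \frac{\left(-3 - 1\right)^{2}}{6} = - \frac{\left(-4\right)^{2}}{6} = \left(- \frac{1}{6}\right) 16 = - \frac{8}{3}$)
$D{\left(Z,T \right)} = 50 Z$
$\frac{c{\left(-21 \right)}}{D{\left(-14,p{\left(5 \right)} \right)}} + \frac{4372}{4438} = \frac{68}{50 \left(-14\right)} + \frac{4372}{4438} = \frac{68}{-700} + 4372 \cdot \frac{1}{4438} = 68 \left(- \frac{1}{700}\right) + \frac{2186}{2219} = - \frac{17}{175} + \frac{2186}{2219} = \frac{49261}{55475}$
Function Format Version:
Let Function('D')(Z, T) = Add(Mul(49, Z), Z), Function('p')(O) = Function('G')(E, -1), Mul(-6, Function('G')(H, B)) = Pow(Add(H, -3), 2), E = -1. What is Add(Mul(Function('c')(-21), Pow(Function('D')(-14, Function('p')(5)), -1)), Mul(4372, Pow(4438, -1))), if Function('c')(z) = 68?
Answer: Rational(49261, 55475) ≈ 0.88799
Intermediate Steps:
Function('G')(H, B) = Mul(Rational(-1, 6), Pow(Add(-3, H), 2)) (Function('G')(H, B) = Mul(Rational(-1, 6), Pow(Add(H, -3), 2)) = Mul(Rational(-1, 6), Pow(Add(-3, H), 2)))
Function('p')(O) = Rational(-8, 3) (Function('p')(O) = Mul(Rational(-1, 6), Pow(Add(-3, -1), 2)) = Mul(Rational(-1, 6), Pow(-4, 2)) = Mul(Rational(-1, 6), 16) = Rational(-8, 3))
Function('D')(Z, T) = Mul(50, Z)
Add(Mul(Function('c')(-21), Pow(Function('D')(-14, Function('p')(5)), -1)), Mul(4372, Pow(4438, -1))) = Add(Mul(68, Pow(Mul(50, -14), -1)), Mul(4372, Pow(4438, -1))) = Add(Mul(68, Pow(-700, -1)), Mul(4372, Rational(1, 4438))) = Add(Mul(68, Rational(-1, 700)), Rational(2186, 2219)) = Add(Rational(-17, 175), Rational(2186, 2219)) = Rational(49261, 55475)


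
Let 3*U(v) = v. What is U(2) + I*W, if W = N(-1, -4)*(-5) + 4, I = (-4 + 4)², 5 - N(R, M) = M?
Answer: ⅔ ≈ 0.66667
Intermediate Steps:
N(R, M) = 5 - M
I = 0 (I = 0² = 0)
U(v) = v/3
W = -41 (W = (5 - 1*(-4))*(-5) + 4 = (5 + 4)*(-5) + 4 = 9*(-5) + 4 = -45 + 4 = -41)
U(2) + I*W = (⅓)*2 + 0*(-41) = ⅔ + 0 = ⅔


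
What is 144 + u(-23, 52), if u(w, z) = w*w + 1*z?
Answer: 725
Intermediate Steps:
u(w, z) = z + w² (u(w, z) = w² + z = z + w²)
144 + u(-23, 52) = 144 + (52 + (-23)²) = 144 + (52 + 529) = 144 + 581 = 725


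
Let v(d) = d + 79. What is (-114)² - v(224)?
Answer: 12693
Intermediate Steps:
v(d) = 79 + d
(-114)² - v(224) = (-114)² - (79 + 224) = 12996 - 1*303 = 12996 - 303 = 12693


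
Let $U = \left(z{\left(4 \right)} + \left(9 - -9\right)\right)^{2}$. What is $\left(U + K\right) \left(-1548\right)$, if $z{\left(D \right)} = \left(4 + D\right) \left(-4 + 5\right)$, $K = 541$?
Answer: $-1883916$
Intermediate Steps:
$z{\left(D \right)} = 4 + D$ ($z{\left(D \right)} = \left(4 + D\right) 1 = 4 + D$)
$U = 676$ ($U = \left(\left(4 + 4\right) + \left(9 - -9\right)\right)^{2} = \left(8 + \left(9 + 9\right)\right)^{2} = \left(8 + 18\right)^{2} = 26^{2} = 676$)
$\left(U + K\right) \left(-1548\right) = \left(676 + 541\right) \left(-1548\right) = 1217 \left(-1548\right) = -1883916$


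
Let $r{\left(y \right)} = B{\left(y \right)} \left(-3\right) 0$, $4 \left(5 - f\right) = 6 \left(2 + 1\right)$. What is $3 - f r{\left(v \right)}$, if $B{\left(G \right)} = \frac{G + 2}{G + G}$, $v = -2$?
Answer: $0$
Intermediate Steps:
$B{\left(G \right)} = \frac{2 + G}{2 G}$
$f = \frac{1}{2}$ ($f = 5 - \frac{6 \left(2 + 1\right)}{4} = 5 - \frac{6 \cdot 3}{4} = 5 - \frac{9}{2} = \frac{1}{2} \approx 0.5$)
$r{\left(y \right)} = 0$ ($r{\left(y \right)} = \frac{2 + y}{2 y} \left(-3\right) 0 = - \frac{3 \left(2 + y\right)}{2 y} 0 = 0$)
$3 - f r{\left(v \right)} = 3 \left(-1\right) \frac{1}{2} \cdot 0 = 3 \left(\left(- \frac{1}{2}\right) 0\right) = 3 \cdot 0 = 0$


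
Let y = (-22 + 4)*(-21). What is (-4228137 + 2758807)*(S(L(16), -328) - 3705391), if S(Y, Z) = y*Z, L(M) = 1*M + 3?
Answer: 5626615568750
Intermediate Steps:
L(M) = 3 + M (L(M) = M + 3 = 3 + M)
y = 378 (y = -18*(-21) = 378)
S(Y, Z) = 378*Z
(-4228137 + 2758807)*(S(L(16), -328) - 3705391) = (-4228137 + 2758807)*(378*(-328) - 3705391) = -1469330*(-123984 - 3705391) = -1469330*(-3829375) = 5626615568750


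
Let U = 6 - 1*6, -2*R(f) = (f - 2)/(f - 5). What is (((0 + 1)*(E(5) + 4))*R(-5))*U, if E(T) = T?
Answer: 0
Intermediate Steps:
R(f) = -(-2 + f)/(2*(-5 + f)) (R(f) = -(f - 2)/(2*(f - 5)) = -(-2 + f)/(2*(-5 + f)))
U = 0 (U = 6 - 6 = 0)
(((0 + 1)*(E(5) + 4))*R(-5))*U = (((0 + 1)*(5 + 4))*((2 - 1*(-5))/(2*(-5 - 5))))*0 = ((1*9)*((½)*(2 + 5)/(-10)))*0 = (9*((½)*(-⅒)*7))*0 = (9*(-7/20))*0 = -63/20*0 = 0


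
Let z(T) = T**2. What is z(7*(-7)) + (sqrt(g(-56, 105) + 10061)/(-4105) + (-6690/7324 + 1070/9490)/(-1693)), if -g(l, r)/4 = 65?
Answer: 57988590841425559/24152087419070 ≈ 2401.0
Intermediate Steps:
g(l, r) = -260 (g(l, r) = -4*65 = -260)
z(7*(-7)) + (sqrt(g(-56, 105) + 10061)/(-4105) + (-6690/7324 + 1070/9490)/(-1693)) = (7*(-7))**2 + (sqrt(-260 + 10061)/(-4105) + (-6690/7324 + 1070/9490)/(-1693)) = (-49)**2 + (sqrt(9801)*(-1/4105) + (-6690*1/7324 + 1070*(1/9490))*(-1/1693)) = 2401 + (99*(-1/4105) + (-3345/3662 + 107/949)*(-1/1693)) = 2401 + (-99/4105 - 2782571/3475238*(-1/1693)) = 2401 + (-99/4105 + 2782571/5883577934) = 2401 - 571051761511/24152087419070 = 57988590841425559/24152087419070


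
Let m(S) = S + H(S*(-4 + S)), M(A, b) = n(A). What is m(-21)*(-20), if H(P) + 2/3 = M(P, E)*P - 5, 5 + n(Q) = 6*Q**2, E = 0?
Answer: -52092965900/3 ≈ -1.7364e+10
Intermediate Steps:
n(Q) = -5 + 6*Q**2
M(A, b) = -5 + 6*A**2
H(P) = -17/3 + P*(-5 + 6*P**2) (H(P) = -2/3 + ((-5 + 6*P**2)*P - 5) = -2/3 + (P*(-5 + 6*P**2) - 5) = -2/3 + (-5 + P*(-5 + 6*P**2)) = -17/3 + P*(-5 + 6*P**2))
m(S) = -17/3 + S - 5*S*(-4 + S) + 6*S**3*(-4 + S)**3 (m(S) = S + (-17/3 - 5*S*(-4 + S) + 6*(S*(-4 + S))**3) = S + (-17/3 - 5*S*(-4 + S) + 6*(S**3*(-4 + S)**3)) = S + (-17/3 - 5*S*(-4 + S) + 6*S**3*(-4 + S)**3) = -17/3 + S - 5*S*(-4 + S) + 6*S**3*(-4 + S)**3)
m(-21)*(-20) = (-17/3 - 21 - 21*(-5 + 6*(-21)**2*(-4 - 21)**2)*(-4 - 21))*(-20) = (-17/3 - 21 - 21*(-5 + 6*441*(-25)**2)*(-25))*(-20) = (-17/3 - 21 - 21*(-5 + 6*441*625)*(-25))*(-20) = (-17/3 - 21 - 21*(-5 + 1653750)*(-25))*(-20) = (-17/3 - 21 - 21*1653745*(-25))*(-20) = (-17/3 - 21 + 868216125)*(-20) = (2604648295/3)*(-20) = -52092965900/3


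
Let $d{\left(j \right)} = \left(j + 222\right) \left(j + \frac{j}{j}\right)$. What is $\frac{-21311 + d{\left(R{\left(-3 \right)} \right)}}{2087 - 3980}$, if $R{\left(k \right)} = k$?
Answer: $\frac{21749}{1893} \approx 11.489$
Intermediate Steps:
$d{\left(j \right)} = \left(1 + j\right) \left(222 + j\right)$ ($d{\left(j \right)} = \left(222 + j\right) \left(j + 1\right) = \left(222 + j\right) \left(1 + j\right) = \left(1 + j\right) \left(222 + j\right)$)
$\frac{-21311 + d{\left(R{\left(-3 \right)} \right)}}{2087 - 3980} = \frac{-21311 + \left(222 + \left(-3\right)^{2} + 223 \left(-3\right)\right)}{2087 - 3980} = \frac{-21311 + \left(222 + 9 - 669\right)}{-1893} = \left(-21311 - 438\right) \left(- \frac{1}{1893}\right) = \left(-21749\right) \left(- \frac{1}{1893}\right) = \frac{21749}{1893}$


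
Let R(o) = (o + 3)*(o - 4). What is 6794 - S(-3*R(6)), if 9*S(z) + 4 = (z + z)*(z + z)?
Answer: 49486/9 ≈ 5498.4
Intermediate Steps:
R(o) = (-4 + o)*(3 + o) (R(o) = (3 + o)*(-4 + o) = (-4 + o)*(3 + o))
S(z) = -4/9 + 4*z²/9 (S(z) = -4/9 + ((z + z)*(z + z))/9 = -4/9 + ((2*z)*(2*z))/9 = -4/9 + (4*z²)/9 = -4/9 + 4*z²/9)
6794 - S(-3*R(6)) = 6794 - (-4/9 + 4*(-3*(-12 + 6² - 1*6))²/9) = 6794 - (-4/9 + 4*(-3*(-12 + 36 - 6))²/9) = 6794 - (-4/9 + 4*(-3*18)²/9) = 6794 - (-4/9 + (4/9)*(-54)²) = 6794 - (-4/9 + (4/9)*2916) = 6794 - (-4/9 + 1296) = 6794 - 1*11660/9 = 6794 - 11660/9 = 49486/9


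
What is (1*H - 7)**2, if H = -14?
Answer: 441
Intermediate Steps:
(1*H - 7)**2 = (1*(-14) - 7)**2 = (-14 - 7)**2 = (-21)**2 = 441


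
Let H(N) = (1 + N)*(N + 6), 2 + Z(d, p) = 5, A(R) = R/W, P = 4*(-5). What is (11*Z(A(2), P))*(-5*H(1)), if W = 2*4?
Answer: -2310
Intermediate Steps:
P = -20
W = 8
A(R) = R/8
Z(d, p) = 3 (Z(d, p) = -2 + 5 = 3)
H(N) = (1 + N)*(6 + N)
(11*Z(A(2), P))*(-5*H(1)) = (11*3)*(-5*(6 + 1**2 + 7*1)) = 33*(-5*(6 + 1 + 7)) = 33*(-5*14) = 33*(-70) = -2310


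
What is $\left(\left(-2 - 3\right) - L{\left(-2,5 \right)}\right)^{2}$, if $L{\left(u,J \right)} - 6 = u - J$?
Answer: $16$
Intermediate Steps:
$L{\left(u,J \right)} = 6 + u - J$ ($L{\left(u,J \right)} = 6 - \left(J - u\right) = 6 + u - J$)
$\left(\left(-2 - 3\right) - L{\left(-2,5 \right)}\right)^{2} = \left(\left(-2 - 3\right) - \left(6 - 2 - 5\right)\right)^{2} = \left(-5 - -1\right)^{2} = \left(-5 + 1\right)^{2} = \left(-4\right)^{2} = 16$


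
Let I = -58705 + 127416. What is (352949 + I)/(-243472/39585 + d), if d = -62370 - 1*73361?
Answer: -16691411100/5373155107 ≈ -3.1064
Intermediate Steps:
I = 68711
d = -135731 (d = -62370 - 73361 = -135731)
(352949 + I)/(-243472/39585 + d) = (352949 + 68711)/(-243472/39585 - 135731) = 421660/(-243472*1/39585 - 135731) = 421660/(-243472/39585 - 135731) = 421660/(-5373155107/39585) = 421660*(-39585/5373155107) = -16691411100/5373155107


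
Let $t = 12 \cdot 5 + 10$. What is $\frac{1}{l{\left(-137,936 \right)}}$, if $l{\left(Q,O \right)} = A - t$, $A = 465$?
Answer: $\frac{1}{395} \approx 0.0025316$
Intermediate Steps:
$t = 70$ ($t = 60 + 10 = 70$)
$l{\left(Q,O \right)} = 395$ ($l{\left(Q,O \right)} = 465 - 70 = 395$)
$\frac{1}{l{\left(-137,936 \right)}} = \frac{1}{395}$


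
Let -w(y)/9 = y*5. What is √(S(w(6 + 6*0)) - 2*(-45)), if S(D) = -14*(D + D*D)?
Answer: 3*I*√112970 ≈ 1008.3*I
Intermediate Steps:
w(y) = -45*y (w(y) = -9*y*5 = -45*y)
S(D) = -14*D - 14*D² (S(D) = -14*(D + D²) = -14*D - 14*D²)
√(S(w(6 + 6*0)) - 2*(-45)) = √(-14*(-45*(6 + 6*0))*(1 - 45*(6 + 6*0)) - 2*(-45)) = √(-14*(-45*(6 + 0))*(1 - 45*(6 + 0)) + 90) = √(-14*(-45*6)*(1 - 45*6) + 90) = √(-14*(-270)*(1 - 270) + 90) = √(-14*(-270)*(-269) + 90) = √(-1016820 + 90) = √(-1016730) = 3*I*√112970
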